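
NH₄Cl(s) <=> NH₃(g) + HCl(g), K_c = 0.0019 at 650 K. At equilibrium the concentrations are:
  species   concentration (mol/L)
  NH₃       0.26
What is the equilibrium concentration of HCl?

[HCl] = 0.0073 mol/L

(NH₄Cl is a pure solid — omitted from K_c.)
At equilibrium, K_c = [NH₃]·[HCl] = 0.0019.
(0.26)·([HCl]) = 0.0019
[HCl] = 0.00731 = 0.0073 mol/L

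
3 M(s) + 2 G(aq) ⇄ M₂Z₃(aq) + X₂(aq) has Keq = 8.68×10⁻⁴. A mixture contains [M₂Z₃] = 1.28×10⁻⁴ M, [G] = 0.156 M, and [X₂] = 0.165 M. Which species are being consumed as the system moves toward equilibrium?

none (at equilibrium)

(M is a pure solid — omitted from Q.)
Q = [M₂Z₃]·[X₂] / [G]² = (1.28×10⁻⁴)·(0.165) / (0.156)² = 8.68×10⁻⁴
Q = 8.68×10⁻⁴ = Keq; the system is at equilibrium.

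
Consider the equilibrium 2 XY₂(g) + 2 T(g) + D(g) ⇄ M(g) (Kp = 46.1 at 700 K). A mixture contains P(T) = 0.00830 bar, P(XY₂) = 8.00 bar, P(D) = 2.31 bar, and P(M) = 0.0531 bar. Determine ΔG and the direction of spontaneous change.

Qp = P(M) / (P(XY₂)²·P(T)²·P(D)) = (0.0531) / ((8.00)²·(0.00830)²·(2.31)) = 5.21
ΔG = RT ln(Qp/Kp) = (8.314 J mol⁻¹ K⁻¹)(700 K) × ln(5.21/46.1)
   = (5.820 kJ/mol)(-2.180) = -12.7 kJ/mol
ΔG < 0, so the forward reaction is spontaneous (proceeds forward).

ΔG = -12.7 kJ/mol; the forward reaction is spontaneous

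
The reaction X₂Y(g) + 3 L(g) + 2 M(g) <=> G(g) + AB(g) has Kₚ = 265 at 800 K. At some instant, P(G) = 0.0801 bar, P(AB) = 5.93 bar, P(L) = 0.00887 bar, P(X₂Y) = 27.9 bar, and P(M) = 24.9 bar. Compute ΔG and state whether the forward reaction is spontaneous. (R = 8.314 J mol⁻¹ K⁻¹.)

Qₚ = P(G)·P(AB) / (P(X₂Y)·P(L)³·P(M)²) = (0.0801)·(5.93) / ((27.9)·(0.00887)³·(24.9)²) = 39.3
ΔG = RT ln(Qₚ/Kₚ) = (8.314 J mol⁻¹ K⁻¹)(800 K) × ln(39.3/265)
   = (6.651 kJ/mol)(-1.909) = -12.7 kJ/mol
ΔG < 0, so the forward reaction is spontaneous (proceeds forward).

ΔG = -12.7 kJ/mol; the forward reaction is spontaneous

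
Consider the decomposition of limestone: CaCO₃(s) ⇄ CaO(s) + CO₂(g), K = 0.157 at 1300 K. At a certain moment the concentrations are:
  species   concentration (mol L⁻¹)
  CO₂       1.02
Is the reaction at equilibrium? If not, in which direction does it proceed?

(CaCO₃, CaO are pure solids — omitted from Q.)
Q = [CO₂] = 1.02
Q = 1.02 > K = 0.157, so the reverse reaction proceeds.

reverse (toward reactants)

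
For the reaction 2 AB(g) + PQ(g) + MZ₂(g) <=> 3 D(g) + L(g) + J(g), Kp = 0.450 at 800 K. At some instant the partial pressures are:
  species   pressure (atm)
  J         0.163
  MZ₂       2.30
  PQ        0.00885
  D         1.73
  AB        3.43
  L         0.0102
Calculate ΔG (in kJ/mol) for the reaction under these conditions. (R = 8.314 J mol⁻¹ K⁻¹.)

ΔG = -16.8 kJ/mol

Qp = P(D)³·P(L)·P(J) / (P(AB)²·P(PQ)·P(MZ₂)) = (1.73)³·(0.0102)·(0.163) / ((3.43)²·(0.00885)·(2.30)) = 0.0359
ΔG = RT ln(Qp/Kp) = (8.314 J mol⁻¹ K⁻¹)(800 K) × ln(0.0359/0.450)
   = (6.651 kJ/mol)(-2.529) = -16.8 kJ/mol
ΔG < 0, so the forward reaction is spontaneous (proceeds forward).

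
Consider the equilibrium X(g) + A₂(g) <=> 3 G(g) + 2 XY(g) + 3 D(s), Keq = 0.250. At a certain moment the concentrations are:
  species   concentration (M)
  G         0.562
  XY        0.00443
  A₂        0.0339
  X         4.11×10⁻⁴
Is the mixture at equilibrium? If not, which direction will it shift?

yes, at equilibrium

(D is a pure solid — omitted from Q.)
Q = [G]³·[XY]² / ([X]·[A₂]) = (0.562)³·(0.00443)² / ((4.11×10⁻⁴)·(0.0339)) = 0.250
Q = 0.250 = Keq; the system is at equilibrium.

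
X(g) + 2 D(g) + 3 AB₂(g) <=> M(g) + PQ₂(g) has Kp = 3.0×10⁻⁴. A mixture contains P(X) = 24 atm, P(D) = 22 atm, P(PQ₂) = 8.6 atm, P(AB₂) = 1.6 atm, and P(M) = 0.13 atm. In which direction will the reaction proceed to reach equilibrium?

in the forward direction

Qp = P(M)·P(PQ₂) / (P(X)·P(D)²·P(AB₂)³) = (0.13)·(8.6) / ((24)·(22)²·(1.6)³) = 2.3×10⁻⁵
Qp = 2.3×10⁻⁵ < Kp = 3.0×10⁻⁴, so the forward reaction proceeds.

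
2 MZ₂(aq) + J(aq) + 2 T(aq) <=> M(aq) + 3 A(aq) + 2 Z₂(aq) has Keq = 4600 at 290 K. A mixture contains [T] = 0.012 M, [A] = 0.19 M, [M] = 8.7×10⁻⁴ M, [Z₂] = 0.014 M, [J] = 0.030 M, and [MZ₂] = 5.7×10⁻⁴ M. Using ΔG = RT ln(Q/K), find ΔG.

ΔG = -4.12 kJ/mol

Q = [M]·[A]³·[Z₂]² / ([MZ₂]²·[J]·[T]²) = (8.7×10⁻⁴)·(0.19)³·(0.014)² / ((5.7×10⁻⁴)²·(0.030)·(0.012)²) = 833
ΔG = RT ln(Q/Keq) = (8.314 J mol⁻¹ K⁻¹)(290 K) × ln(833/4600)
   = (2.411 kJ/mol)(-1.709) = -4.12 kJ/mol
ΔG < 0, so the forward reaction is spontaneous (proceeds forward).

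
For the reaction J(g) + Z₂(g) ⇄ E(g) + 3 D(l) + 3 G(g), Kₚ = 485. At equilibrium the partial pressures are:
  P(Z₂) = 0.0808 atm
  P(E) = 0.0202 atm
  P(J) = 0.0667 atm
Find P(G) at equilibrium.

(D is a pure liquid — omitted from Kₚ.)
At equilibrium, Kₚ = P(E)·P(G)³ / (P(J)·P(Z₂)) = 485.
(0.0202)·(P(G))³ / ((0.0667)·(0.0808)) = 485
P(G)³ = 129 ⇒ P(G) = 5.06 atm

P(G) = 5.06 atm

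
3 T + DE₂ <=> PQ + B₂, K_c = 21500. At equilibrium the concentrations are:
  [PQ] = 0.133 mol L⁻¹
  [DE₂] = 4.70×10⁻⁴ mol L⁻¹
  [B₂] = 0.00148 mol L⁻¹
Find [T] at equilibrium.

[T] = 0.0269 mol L⁻¹

At equilibrium, K_c = [PQ]·[B₂] / ([T]³·[DE₂]) = 21500.
(0.133)·(0.00148) / (([T])³·(4.70×10⁻⁴)) = 21500
[T]³ = 1.95×10⁻⁵ ⇒ [T] = 0.0269 mol L⁻¹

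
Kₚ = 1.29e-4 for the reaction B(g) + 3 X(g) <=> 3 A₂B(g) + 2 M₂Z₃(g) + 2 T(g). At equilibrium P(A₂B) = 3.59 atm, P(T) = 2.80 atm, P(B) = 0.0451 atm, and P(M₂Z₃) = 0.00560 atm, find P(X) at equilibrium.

At equilibrium, Kₚ = P(A₂B)³·P(M₂Z₃)²·P(T)² / (P(B)·P(X)³) = 1.29e-4.
(3.59)³·(0.00560)²·(2.80)² / ((0.0451)·(P(X))³) = 1.29e-4
P(X)³ = 1960 ⇒ P(X) = 12.5 atm

P(X) = 12.5 atm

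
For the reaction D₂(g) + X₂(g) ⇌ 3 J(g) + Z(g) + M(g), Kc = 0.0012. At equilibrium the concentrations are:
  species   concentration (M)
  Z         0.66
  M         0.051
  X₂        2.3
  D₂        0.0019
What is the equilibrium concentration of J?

At equilibrium, Kc = [J]³·[Z]·[M] / ([D₂]·[X₂]) = 0.0012.
([J])³·(0.66)·(0.051) / ((0.0019)·(2.3)) = 0.0012
[J]³ = 1.56×10⁻⁴ ⇒ [J] = 0.054 M

[J] = 0.054 M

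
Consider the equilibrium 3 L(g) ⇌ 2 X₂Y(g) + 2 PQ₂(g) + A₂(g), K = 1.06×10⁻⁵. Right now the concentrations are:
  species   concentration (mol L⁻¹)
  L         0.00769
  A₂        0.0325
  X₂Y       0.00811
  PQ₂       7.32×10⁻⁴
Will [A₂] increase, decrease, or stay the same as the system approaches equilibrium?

increase

Q = [X₂Y]²·[PQ₂]²·[A₂] / [L]³ = (0.00811)²·(7.32×10⁻⁴)²·(0.0325) / (0.00769)³ = 2.52×10⁻⁶
Q = 2.52×10⁻⁶ < K = 1.06×10⁻⁵: net forward reaction.
A₂ is a product, so it increases.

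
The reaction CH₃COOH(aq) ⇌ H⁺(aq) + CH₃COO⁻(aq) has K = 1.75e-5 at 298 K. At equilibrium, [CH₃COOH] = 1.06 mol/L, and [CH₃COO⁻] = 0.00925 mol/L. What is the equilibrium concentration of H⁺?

[H⁺] = 0.00201 mol/L

At equilibrium, K = [H⁺]·[CH₃COO⁻] / [CH₃COOH] = 1.75e-5.
([H⁺])·(0.00925) / (1.06) = 1.75e-5
[H⁺] = 0.00201 mol/L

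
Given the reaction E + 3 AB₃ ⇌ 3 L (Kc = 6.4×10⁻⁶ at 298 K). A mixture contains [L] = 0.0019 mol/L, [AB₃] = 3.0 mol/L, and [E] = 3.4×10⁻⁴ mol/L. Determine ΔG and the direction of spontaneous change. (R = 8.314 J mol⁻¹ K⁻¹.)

Qc = [L]³ / ([E]·[AB₃]³) = (0.0019)³ / ((3.4×10⁻⁴)·(3.0)³) = 7.47×10⁻⁷
ΔG = RT ln(Qc/Kc) = (8.314 J mol⁻¹ K⁻¹)(298 K) × ln(7.47×10⁻⁷/6.4×10⁻⁶)
   = (2.478 kJ/mol)(-2.148) = -5.32 kJ/mol
ΔG < 0, so the forward reaction is spontaneous (proceeds forward).

ΔG = -5.32 kJ/mol; the forward reaction is spontaneous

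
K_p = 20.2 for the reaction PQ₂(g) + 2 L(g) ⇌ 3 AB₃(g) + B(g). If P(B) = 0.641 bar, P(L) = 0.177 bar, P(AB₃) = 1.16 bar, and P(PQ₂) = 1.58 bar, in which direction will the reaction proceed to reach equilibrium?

at equilibrium

Q_p = P(AB₃)³·P(B) / (P(PQ₂)·P(L)²) = (1.16)³·(0.641) / ((1.58)·(0.177)²) = 20.2
Q_p = 20.2 = K_p, so the system is already at equilibrium.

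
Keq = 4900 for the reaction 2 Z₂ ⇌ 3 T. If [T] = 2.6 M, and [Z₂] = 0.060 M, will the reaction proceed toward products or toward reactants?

Q = [T]³ / [Z₂]² = (2.6)³ / (0.060)² = 4900
Q = 4900 = Keq, so the system is already at equilibrium.

at equilibrium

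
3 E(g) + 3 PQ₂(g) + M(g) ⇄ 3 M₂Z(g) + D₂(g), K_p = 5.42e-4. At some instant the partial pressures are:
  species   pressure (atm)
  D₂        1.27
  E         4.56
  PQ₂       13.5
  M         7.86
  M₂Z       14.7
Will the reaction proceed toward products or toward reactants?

Q_p = P(M₂Z)³·P(D₂) / (P(E)³·P(PQ₂)³·P(M)) = (14.7)³·(1.27) / ((4.56)³·(13.5)³·(7.86)) = 0.00220
Q_p = 0.00220 > K_p = 5.42e-4, so the reverse reaction proceeds.

reverse (toward reactants)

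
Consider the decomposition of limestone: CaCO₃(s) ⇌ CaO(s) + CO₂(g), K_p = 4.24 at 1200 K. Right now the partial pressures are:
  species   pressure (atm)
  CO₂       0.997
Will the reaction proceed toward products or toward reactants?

toward products

(CaCO₃, CaO are pure solids — omitted from Q_p.)
Q_p = P(CO₂) = 0.997
Q_p = 0.997 < K_p = 4.24, so the forward reaction proceeds.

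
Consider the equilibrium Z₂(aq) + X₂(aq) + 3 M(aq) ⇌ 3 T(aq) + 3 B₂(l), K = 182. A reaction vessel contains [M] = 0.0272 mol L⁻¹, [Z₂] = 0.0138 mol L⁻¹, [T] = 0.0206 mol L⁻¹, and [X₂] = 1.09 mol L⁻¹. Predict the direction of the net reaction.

in the forward direction

(B₂ is a pure liquid — omitted from Q.)
Q = [T]³ / ([Z₂]·[X₂]·[M]³) = (0.0206)³ / ((0.0138)·(1.09)·(0.0272)³) = 28.9
Q = 28.9 < K = 182, so the forward reaction proceeds.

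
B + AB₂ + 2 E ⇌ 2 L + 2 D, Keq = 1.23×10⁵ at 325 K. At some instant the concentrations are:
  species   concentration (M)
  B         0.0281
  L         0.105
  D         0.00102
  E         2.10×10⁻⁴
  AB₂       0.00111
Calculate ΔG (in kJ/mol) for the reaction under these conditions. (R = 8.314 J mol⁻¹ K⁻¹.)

Q = [L]²·[D]² / ([B]·[AB₂]·[E]²) = (0.105)²·(0.00102)² / ((0.0281)·(0.00111)·(2.10×10⁻⁴)²) = 8340
ΔG = RT ln(Q/Keq) = (8.314 J mol⁻¹ K⁻¹)(325 K) × ln(8340/1.23×10⁵)
   = (2.702 kJ/mol)(-2.691) = -7.27 kJ/mol
ΔG < 0, so the forward reaction is spontaneous (proceeds forward).

ΔG = -7.27 kJ/mol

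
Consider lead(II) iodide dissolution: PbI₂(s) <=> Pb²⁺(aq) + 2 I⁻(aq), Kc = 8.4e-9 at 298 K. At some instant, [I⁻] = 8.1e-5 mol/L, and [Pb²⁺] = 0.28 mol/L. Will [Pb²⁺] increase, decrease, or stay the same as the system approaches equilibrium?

increase

(PbI₂ is a pure solid — omitted from Qc.)
Qc = [Pb²⁺]·[I⁻]² = (0.28)·(8.1e-5)² = 1.8e-9
Qc = 1.8e-9 < Kc = 8.4e-9: net forward reaction.
Pb²⁺ is a product, so it increases.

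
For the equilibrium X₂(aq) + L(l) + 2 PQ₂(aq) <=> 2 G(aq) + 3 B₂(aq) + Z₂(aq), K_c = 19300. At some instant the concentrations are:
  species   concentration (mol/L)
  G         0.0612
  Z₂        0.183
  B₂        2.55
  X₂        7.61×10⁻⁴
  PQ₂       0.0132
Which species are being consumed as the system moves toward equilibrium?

G, B₂, Z₂ (products)

(L is a pure liquid — omitted from Q_c.)
Q_c = [G]²·[B₂]³·[Z₂] / ([X₂]·[PQ₂]²) = (0.0612)²·(2.55)³·(0.183) / ((7.61×10⁻⁴)·(0.0132)²) = 85700
Q_c = 85700 > K_c = 19300: net reverse reaction.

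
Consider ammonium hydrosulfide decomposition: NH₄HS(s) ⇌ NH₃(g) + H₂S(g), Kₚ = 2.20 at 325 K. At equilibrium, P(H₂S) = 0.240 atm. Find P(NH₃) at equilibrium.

P(NH₃) = 9.17 atm

(NH₄HS is a pure solid — omitted from Kₚ.)
At equilibrium, Kₚ = P(NH₃)·P(H₂S) = 2.20.
(P(NH₃))·(0.240) = 2.20
P(NH₃) = 9.17 atm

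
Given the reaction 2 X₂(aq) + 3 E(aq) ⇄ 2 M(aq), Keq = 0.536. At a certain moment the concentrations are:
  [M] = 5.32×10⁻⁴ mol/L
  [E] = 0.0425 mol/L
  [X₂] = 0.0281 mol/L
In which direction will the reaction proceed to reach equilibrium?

to the left

Q = [M]² / ([X₂]²·[E]³) = (5.32×10⁻⁴)² / ((0.0281)²·(0.0425)³) = 4.67
Q = 4.67 > Keq = 0.536, so the reverse reaction proceeds.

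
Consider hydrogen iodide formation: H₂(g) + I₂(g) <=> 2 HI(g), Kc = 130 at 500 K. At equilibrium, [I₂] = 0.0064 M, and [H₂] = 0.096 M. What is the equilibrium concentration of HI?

[HI] = 0.28 M

At equilibrium, Kc = [HI]² / ([H₂]·[I₂]) = 130.
([HI])² / ((0.096)·(0.0064)) = 130
[HI]² = 0.0799 ⇒ [HI] = 0.28 M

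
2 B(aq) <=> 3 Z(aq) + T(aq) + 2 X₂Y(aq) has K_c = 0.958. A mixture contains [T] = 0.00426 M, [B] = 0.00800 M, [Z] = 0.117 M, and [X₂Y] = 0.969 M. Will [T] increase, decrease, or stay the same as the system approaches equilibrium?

Q_c = [Z]³·[T]·[X₂Y]² / [B]² = (0.117)³·(0.00426)·(0.969)² / (0.00800)² = 0.100
Q_c = 0.100 < K_c = 0.958: net forward reaction.
T is a product, so it increases.

increase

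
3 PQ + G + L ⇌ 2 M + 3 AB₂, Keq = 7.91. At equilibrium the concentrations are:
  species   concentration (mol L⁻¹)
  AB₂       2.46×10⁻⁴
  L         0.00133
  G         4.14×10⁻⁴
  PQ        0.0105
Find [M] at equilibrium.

[M] = 0.582 mol L⁻¹

At equilibrium, Keq = [M]²·[AB₂]³ / ([PQ]³·[G]·[L]) = 7.91.
([M])²·(2.46×10⁻⁴)³ / ((0.0105)³·(4.14×10⁻⁴)·(0.00133)) = 7.91
[M]² = 0.339 ⇒ [M] = 0.582 mol L⁻¹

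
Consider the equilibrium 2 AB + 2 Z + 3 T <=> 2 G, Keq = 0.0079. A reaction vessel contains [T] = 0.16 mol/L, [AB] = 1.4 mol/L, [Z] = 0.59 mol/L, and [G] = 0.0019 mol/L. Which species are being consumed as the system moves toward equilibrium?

AB, Z, T (reactants)

Q = [G]² / ([AB]²·[Z]²·[T]³) = (0.0019)² / ((1.4)²·(0.59)²·(0.16)³) = 0.0013
Q = 0.0013 < Keq = 0.0079: net forward reaction.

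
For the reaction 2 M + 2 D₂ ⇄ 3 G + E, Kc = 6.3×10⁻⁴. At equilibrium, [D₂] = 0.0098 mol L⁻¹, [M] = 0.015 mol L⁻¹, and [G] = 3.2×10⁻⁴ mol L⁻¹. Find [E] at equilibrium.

[E] = 0.42 mol L⁻¹

At equilibrium, Kc = [G]³·[E] / ([M]²·[D₂]²) = 6.3×10⁻⁴.
(3.2×10⁻⁴)³·([E]) / ((0.015)²·(0.0098)²) = 6.3×10⁻⁴
[E] = 0.415 = 0.42 mol L⁻¹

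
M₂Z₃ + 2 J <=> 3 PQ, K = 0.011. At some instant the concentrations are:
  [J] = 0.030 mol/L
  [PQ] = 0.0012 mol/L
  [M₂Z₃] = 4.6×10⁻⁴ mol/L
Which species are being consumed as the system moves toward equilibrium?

M₂Z₃, J (reactants)

Q = [PQ]³ / ([M₂Z₃]·[J]²) = (0.0012)³ / ((4.6×10⁻⁴)·(0.030)²) = 0.0042
Q = 0.0042 < K = 0.011: net forward reaction.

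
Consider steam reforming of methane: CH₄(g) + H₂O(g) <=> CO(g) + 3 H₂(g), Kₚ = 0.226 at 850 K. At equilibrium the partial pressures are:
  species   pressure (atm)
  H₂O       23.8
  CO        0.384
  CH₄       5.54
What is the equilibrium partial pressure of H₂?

P(H₂) = 4.27 atm

At equilibrium, Kₚ = P(CO)·P(H₂)³ / (P(CH₄)·P(H₂O)) = 0.226.
(0.384)·(P(H₂))³ / ((5.54)·(23.8)) = 0.226
P(H₂)³ = 77.6 ⇒ P(H₂) = 4.27 atm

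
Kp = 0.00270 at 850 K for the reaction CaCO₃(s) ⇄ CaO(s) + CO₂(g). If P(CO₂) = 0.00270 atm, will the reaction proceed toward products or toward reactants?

(CaCO₃, CaO are pure solids — omitted from Qp.)
Qp = P(CO₂) = 0.00270
Qp = 0.00270 = Kp, so the system is already at equilibrium.

neither direction; the system is at equilibrium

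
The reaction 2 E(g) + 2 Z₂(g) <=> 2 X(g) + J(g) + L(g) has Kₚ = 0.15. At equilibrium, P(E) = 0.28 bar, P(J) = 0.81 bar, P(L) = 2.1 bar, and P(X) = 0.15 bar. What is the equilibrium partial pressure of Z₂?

At equilibrium, Kₚ = P(X)²·P(J)·P(L) / (P(E)²·P(Z₂)²) = 0.15.
(0.15)²·(0.81)·(2.1) / ((0.28)²·(P(Z₂))²) = 0.15
P(Z₂)² = 3.25 ⇒ P(Z₂) = 1.8 bar

P(Z₂) = 1.8 bar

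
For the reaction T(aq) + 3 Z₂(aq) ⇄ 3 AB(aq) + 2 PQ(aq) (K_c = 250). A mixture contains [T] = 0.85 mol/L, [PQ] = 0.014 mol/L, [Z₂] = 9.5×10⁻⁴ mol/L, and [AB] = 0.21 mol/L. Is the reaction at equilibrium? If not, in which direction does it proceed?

Q_c = [AB]³·[PQ]² / ([T]·[Z₂]³) = (0.21)³·(0.014)² / ((0.85)·(9.5×10⁻⁴)³) = 2500
Q_c = 2500 > K_c = 250, so the reverse reaction proceeds.

toward reactants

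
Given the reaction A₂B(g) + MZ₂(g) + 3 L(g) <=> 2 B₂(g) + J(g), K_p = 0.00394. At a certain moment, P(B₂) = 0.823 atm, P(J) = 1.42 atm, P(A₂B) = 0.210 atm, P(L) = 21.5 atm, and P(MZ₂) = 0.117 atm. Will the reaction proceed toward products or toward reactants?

at equilibrium

Q_p = P(B₂)²·P(J) / (P(A₂B)·P(MZ₂)·P(L)³) = (0.823)²·(1.42) / ((0.210)·(0.117)·(21.5)³) = 0.00394
Q_p = 0.00394 = K_p, so the system is already at equilibrium.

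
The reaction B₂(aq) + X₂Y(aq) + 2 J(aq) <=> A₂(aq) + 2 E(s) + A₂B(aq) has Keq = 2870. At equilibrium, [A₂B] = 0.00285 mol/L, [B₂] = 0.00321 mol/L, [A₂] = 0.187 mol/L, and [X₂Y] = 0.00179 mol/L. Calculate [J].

(E is a pure solid — omitted from Keq.)
At equilibrium, Keq = [A₂]·[A₂B] / ([B₂]·[X₂Y]·[J]²) = 2870.
(0.187)·(0.00285) / ((0.00321)·(0.00179)·([J])²) = 2870
[J]² = 0.0323 ⇒ [J] = 0.180 mol/L

[J] = 0.180 mol/L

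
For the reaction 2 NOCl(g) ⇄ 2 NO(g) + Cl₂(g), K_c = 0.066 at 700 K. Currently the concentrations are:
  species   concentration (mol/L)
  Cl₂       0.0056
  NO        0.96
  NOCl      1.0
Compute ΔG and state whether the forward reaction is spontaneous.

ΔG = -14.8 kJ/mol; the forward reaction is spontaneous

Q_c = [NO]²·[Cl₂] / [NOCl]² = (0.96)²·(0.0056) / (1.0)² = 0.00516
ΔG = RT ln(Q_c/K_c) = (8.314 J mol⁻¹ K⁻¹)(700 K) × ln(0.00516/0.066)
   = (5.820 kJ/mol)(-2.549) = -14.8 kJ/mol
ΔG < 0, so the forward reaction is spontaneous (proceeds forward).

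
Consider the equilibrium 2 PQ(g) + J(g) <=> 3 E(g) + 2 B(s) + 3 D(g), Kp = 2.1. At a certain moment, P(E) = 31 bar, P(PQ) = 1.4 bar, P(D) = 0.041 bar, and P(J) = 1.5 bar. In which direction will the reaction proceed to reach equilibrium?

(B is a pure solid — omitted from Qp.)
Qp = P(E)³·P(D)³ / (P(PQ)²·P(J)) = (31)³·(0.041)³ / ((1.4)²·(1.5)) = 0.70
Qp = 0.70 < Kp = 2.1, so the forward reaction proceeds.

forward (toward products)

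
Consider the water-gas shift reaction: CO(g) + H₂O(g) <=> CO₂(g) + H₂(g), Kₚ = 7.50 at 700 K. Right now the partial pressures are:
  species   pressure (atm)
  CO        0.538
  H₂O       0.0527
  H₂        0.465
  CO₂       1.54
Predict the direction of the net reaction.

Qₚ = P(CO₂)·P(H₂) / (P(CO)·P(H₂O)) = (1.54)·(0.465) / ((0.538)·(0.0527)) = 25.3
Qₚ = 25.3 > Kₚ = 7.50, so the reverse reaction proceeds.

to the left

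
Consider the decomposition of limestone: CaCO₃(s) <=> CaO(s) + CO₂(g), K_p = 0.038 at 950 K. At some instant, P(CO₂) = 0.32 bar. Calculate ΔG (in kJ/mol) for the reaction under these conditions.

(CaCO₃, CaO are pure solids — omitted from Q_p.)
Q_p = P(CO₂) = 0.320
ΔG = RT ln(Q_p/K_p) = (8.314 J mol⁻¹ K⁻¹)(950 K) × ln(0.320/0.038)
   = (7.898 kJ/mol)(2.131) = 16.8 kJ/mol
ΔG > 0, so the forward reaction is non-spontaneous (proceeds in reverse).

ΔG = 16.8 kJ/mol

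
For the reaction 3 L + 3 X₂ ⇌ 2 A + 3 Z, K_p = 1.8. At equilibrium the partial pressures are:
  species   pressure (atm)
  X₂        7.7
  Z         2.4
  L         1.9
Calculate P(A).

P(A) = 20 atm

At equilibrium, K_p = P(A)²·P(Z)³ / (P(L)³·P(X₂)³) = 1.8.
(P(A))²·(2.4)³ / ((1.9)³·(7.7)³) = 1.8
P(A)² = 408 ⇒ P(A) = 20 atm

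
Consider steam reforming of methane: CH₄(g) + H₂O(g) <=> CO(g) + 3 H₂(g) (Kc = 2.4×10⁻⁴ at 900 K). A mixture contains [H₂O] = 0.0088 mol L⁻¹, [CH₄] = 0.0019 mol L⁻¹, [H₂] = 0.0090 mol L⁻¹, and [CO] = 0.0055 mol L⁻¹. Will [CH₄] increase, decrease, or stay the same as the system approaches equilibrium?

stay the same

Qc = [CO]·[H₂]³ / ([CH₄]·[H₂O]) = (0.0055)·(0.0090)³ / ((0.0019)·(0.0088)) = 2.4×10⁻⁴
Qc = 2.4×10⁻⁴ = Kc; the system is at equilibrium.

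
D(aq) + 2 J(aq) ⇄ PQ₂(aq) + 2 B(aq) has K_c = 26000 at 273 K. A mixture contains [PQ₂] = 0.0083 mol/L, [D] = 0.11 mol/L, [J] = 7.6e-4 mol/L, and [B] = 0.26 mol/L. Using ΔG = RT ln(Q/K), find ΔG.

Q_c = [PQ₂]·[B]² / ([D]·[J]²) = (0.0083)·(0.26)² / ((0.11)·(7.6e-4)²) = 8830
ΔG = RT ln(Q_c/K_c) = (8.314 J mol⁻¹ K⁻¹)(273 K) × ln(8830/26000)
   = (2.270 kJ/mol)(-1.080) = -2.45 kJ/mol
ΔG < 0, so the forward reaction is spontaneous (proceeds forward).

ΔG = -2.45 kJ/mol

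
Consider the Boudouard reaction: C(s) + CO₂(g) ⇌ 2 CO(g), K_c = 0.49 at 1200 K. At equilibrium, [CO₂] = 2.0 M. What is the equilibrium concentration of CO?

[CO] = 0.99 M

(C is a pure solid — omitted from K_c.)
At equilibrium, K_c = [CO]² / [CO₂] = 0.49.
([CO])² / (2.0) = 0.49
[CO]² = 0.980 ⇒ [CO] = 0.99 M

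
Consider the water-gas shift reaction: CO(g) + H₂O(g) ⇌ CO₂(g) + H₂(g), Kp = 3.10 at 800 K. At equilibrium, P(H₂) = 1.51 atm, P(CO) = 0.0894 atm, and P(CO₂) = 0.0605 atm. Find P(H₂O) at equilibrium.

At equilibrium, Kp = P(CO₂)·P(H₂) / (P(CO)·P(H₂O)) = 3.10.
(0.0605)·(1.51) / ((0.0894)·(P(H₂O))) = 3.10
P(H₂O) = 0.330 atm

P(H₂O) = 0.330 atm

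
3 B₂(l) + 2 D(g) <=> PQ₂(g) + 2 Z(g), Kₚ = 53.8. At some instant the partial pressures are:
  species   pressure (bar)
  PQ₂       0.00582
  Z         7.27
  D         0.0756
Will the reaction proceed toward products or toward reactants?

neither direction; the system is at equilibrium

(B₂ is a pure liquid — omitted from Qₚ.)
Qₚ = P(PQ₂)·P(Z)² / P(D)² = (0.00582)·(7.27)² / (0.0756)² = 53.8
Qₚ = 53.8 = Kₚ, so the system is already at equilibrium.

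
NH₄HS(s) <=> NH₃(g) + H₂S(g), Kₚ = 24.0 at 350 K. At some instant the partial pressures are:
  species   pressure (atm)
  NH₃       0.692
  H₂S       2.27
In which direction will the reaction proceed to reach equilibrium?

forward (toward products)

(NH₄HS is a pure solid — omitted from Qₚ.)
Qₚ = P(NH₃)·P(H₂S) = (0.692)·(2.27) = 1.57
Qₚ = 1.57 < Kₚ = 24.0, so the forward reaction proceeds.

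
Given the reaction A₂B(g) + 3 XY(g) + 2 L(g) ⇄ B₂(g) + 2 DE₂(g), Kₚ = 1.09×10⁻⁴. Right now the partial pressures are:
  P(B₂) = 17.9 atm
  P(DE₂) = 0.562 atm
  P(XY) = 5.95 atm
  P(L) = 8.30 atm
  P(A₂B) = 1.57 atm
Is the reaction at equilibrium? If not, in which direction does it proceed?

reverse (toward reactants)

Qₚ = P(B₂)·P(DE₂)² / (P(A₂B)·P(XY)³·P(L)²) = (17.9)·(0.562)² / ((1.57)·(5.95)³·(8.30)²) = 2.48×10⁻⁴
Qₚ = 2.48×10⁻⁴ > Kₚ = 1.09×10⁻⁴, so the reverse reaction proceeds.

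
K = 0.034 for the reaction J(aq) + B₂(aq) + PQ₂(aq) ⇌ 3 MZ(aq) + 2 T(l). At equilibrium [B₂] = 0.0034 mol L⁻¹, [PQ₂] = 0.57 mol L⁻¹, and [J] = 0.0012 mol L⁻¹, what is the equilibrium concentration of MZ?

[MZ] = 0.0043 mol L⁻¹

(T is a pure liquid — omitted from K.)
At equilibrium, K = [MZ]³ / ([J]·[B₂]·[PQ₂]) = 0.034.
([MZ])³ / ((0.0012)·(0.0034)·(0.57)) = 0.034
[MZ]³ = 7.91e-8 ⇒ [MZ] = 0.0043 mol L⁻¹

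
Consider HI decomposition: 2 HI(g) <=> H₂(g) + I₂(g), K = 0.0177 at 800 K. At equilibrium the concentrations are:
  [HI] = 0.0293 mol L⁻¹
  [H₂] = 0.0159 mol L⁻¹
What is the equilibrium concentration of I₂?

At equilibrium, K = [H₂]·[I₂] / [HI]² = 0.0177.
(0.0159)·([I₂]) / (0.0293)² = 0.0177
[I₂] = 9.56×10⁻⁴ mol L⁻¹

[I₂] = 9.56×10⁻⁴ mol L⁻¹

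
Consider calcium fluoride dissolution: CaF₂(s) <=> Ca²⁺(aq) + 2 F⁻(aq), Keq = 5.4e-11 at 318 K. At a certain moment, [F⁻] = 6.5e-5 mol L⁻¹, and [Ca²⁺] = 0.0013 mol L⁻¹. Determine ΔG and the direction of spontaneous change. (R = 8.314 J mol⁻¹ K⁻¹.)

(CaF₂ is a pure solid — omitted from Q.)
Q = [Ca²⁺]·[F⁻]² = (0.0013)·(6.5e-5)² = 5.49e-12
ΔG = RT ln(Q/Keq) = (8.314 J mol⁻¹ K⁻¹)(318 K) × ln(5.49e-12/5.4e-11)
   = (2.644 kJ/mol)(-2.286) = -6.04 kJ/mol
ΔG < 0, so the forward reaction is spontaneous (proceeds forward).

ΔG = -6.04 kJ/mol; the forward reaction is spontaneous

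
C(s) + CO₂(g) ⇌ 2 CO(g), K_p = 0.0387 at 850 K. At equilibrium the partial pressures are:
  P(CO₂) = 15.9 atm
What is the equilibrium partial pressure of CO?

P(CO) = 0.784 atm

(C is a pure solid — omitted from K_p.)
At equilibrium, K_p = P(CO)² / P(CO₂) = 0.0387.
(P(CO))² / (15.9) = 0.0387
P(CO)² = 0.615 ⇒ P(CO) = 0.784 atm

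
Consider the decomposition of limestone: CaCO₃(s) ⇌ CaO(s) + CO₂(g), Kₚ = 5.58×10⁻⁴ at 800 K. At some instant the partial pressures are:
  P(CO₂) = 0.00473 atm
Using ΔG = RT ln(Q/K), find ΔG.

(CaCO₃, CaO are pure solids — omitted from Qₚ.)
Qₚ = P(CO₂) = 0.00473
ΔG = RT ln(Qₚ/Kₚ) = (8.314 J mol⁻¹ K⁻¹)(800 K) × ln(0.00473/5.58×10⁻⁴)
   = (6.651 kJ/mol)(2.137) = 14.2 kJ/mol
ΔG > 0, so the forward reaction is non-spontaneous (proceeds in reverse).

ΔG = 14.2 kJ/mol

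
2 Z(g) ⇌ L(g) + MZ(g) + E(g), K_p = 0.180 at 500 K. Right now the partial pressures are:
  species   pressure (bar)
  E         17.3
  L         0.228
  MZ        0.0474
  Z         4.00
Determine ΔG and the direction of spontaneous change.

Q_p = P(L)·P(MZ)·P(E) / P(Z)² = (0.228)·(0.0474)·(17.3) / (4.00)² = 0.0117
ΔG = RT ln(Q_p/K_p) = (8.314 J mol⁻¹ K⁻¹)(500 K) × ln(0.0117/0.180)
   = (4.157 kJ/mol)(-2.733) = -11.4 kJ/mol
ΔG < 0, so the forward reaction is spontaneous (proceeds forward).

ΔG = -11.4 kJ/mol; the forward reaction is spontaneous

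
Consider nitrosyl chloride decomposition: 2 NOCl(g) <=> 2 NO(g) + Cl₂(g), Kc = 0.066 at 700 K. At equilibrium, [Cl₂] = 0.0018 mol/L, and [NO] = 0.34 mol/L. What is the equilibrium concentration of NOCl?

At equilibrium, Kc = [NO]²·[Cl₂] / [NOCl]² = 0.066.
(0.34)²·(0.0018) / ([NOCl])² = 0.066
[NOCl]² = 0.00315 ⇒ [NOCl] = 0.056 mol/L

[NOCl] = 0.056 mol/L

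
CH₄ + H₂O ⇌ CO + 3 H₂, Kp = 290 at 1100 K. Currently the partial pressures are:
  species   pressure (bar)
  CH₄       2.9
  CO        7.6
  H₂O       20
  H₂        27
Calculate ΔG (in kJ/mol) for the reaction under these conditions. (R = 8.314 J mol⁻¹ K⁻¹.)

Qp = P(CO)·P(H₂)³ / (P(CH₄)·P(H₂O)) = (7.6)·(27)³ / ((2.9)·(20)) = 2580
ΔG = RT ln(Qp/Kp) = (8.314 J mol⁻¹ K⁻¹)(1100 K) × ln(2580/290)
   = (9.145 kJ/mol)(2.186) = 20.0 kJ/mol
ΔG > 0, so the forward reaction is non-spontaneous (proceeds in reverse).

ΔG = 20.0 kJ/mol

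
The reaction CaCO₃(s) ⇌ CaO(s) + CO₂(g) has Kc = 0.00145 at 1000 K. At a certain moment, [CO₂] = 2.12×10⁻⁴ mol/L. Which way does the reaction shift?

(CaCO₃, CaO are pure solids — omitted from Qc.)
Qc = [CO₂] = 2.12×10⁻⁴
Qc = 2.12×10⁻⁴ < Kc = 0.00145, so the forward reaction proceeds.

forward (toward products)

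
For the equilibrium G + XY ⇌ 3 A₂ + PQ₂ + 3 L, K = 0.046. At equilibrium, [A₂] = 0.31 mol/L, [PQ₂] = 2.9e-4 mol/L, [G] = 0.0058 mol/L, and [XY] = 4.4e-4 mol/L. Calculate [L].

At equilibrium, K = [A₂]³·[PQ₂]·[L]³ / ([G]·[XY]) = 0.046.
(0.31)³·(2.9e-4)·([L])³ / ((0.0058)·(4.4e-4)) = 0.046
[L]³ = 0.0136 ⇒ [L] = 0.24 mol/L

[L] = 0.24 mol/L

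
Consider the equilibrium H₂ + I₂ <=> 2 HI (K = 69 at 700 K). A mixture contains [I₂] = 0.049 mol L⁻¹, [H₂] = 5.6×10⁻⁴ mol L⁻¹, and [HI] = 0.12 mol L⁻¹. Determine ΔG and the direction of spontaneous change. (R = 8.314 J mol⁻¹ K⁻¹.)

Q = [HI]² / ([H₂]·[I₂]) = (0.12)² / ((5.6×10⁻⁴)·(0.049)) = 525
ΔG = RT ln(Q/K) = (8.314 J mol⁻¹ K⁻¹)(700 K) × ln(525/69)
   = (5.820 kJ/mol)(2.029) = 11.8 kJ/mol
ΔG > 0, so the forward reaction is non-spontaneous (proceeds in reverse).

ΔG = 11.8 kJ/mol; the forward reaction is non-spontaneous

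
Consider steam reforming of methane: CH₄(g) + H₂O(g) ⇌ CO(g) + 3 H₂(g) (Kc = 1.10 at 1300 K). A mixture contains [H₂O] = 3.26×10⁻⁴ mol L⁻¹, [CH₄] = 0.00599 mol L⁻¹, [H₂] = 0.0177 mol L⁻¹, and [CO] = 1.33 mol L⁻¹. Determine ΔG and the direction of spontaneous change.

Qc = [CO]·[H₂]³ / ([CH₄]·[H₂O]) = (1.33)·(0.0177)³ / ((0.00599)·(3.26×10⁻⁴)) = 3.78
ΔG = RT ln(Qc/Kc) = (8.314 J mol⁻¹ K⁻¹)(1300 K) × ln(3.78/1.10)
   = (10.81 kJ/mol)(1.234) = 13.3 kJ/mol
ΔG > 0, so the forward reaction is non-spontaneous (proceeds in reverse).

ΔG = 13.3 kJ/mol; the forward reaction is non-spontaneous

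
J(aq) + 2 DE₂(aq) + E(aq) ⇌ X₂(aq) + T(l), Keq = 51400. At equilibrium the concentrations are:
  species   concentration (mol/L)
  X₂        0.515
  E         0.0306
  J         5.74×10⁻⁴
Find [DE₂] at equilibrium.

(T is a pure liquid — omitted from Keq.)
At equilibrium, Keq = [X₂] / ([J]·[DE₂]²·[E]) = 51400.
(0.515) / ((5.74×10⁻⁴)·([DE₂])²·(0.0306)) = 51400
[DE₂]² = 0.570 ⇒ [DE₂] = 0.755 mol/L

[DE₂] = 0.755 mol/L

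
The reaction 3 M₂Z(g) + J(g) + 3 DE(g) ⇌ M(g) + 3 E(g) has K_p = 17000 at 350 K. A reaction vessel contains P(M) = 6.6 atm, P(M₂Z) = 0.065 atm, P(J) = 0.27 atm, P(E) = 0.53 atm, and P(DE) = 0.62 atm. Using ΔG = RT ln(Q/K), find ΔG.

ΔG = 3.45 kJ/mol

Q_p = P(M)·P(E)³ / (P(M₂Z)³·P(J)·P(DE)³) = (6.6)·(0.53)³ / ((0.065)³·(0.27)·(0.62)³) = 55600
ΔG = RT ln(Q_p/K_p) = (8.314 J mol⁻¹ K⁻¹)(350 K) × ln(55600/17000)
   = (2.910 kJ/mol)(1.185) = 3.45 kJ/mol
ΔG > 0, so the forward reaction is non-spontaneous (proceeds in reverse).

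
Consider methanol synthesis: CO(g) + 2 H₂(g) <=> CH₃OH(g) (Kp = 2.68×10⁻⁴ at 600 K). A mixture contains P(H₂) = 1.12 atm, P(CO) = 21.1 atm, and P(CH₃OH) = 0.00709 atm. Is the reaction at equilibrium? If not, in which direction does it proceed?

Qp = P(CH₃OH) / (P(CO)·P(H₂)²) = (0.00709) / ((21.1)·(1.12)²) = 2.68×10⁻⁴
Qp = 2.68×10⁻⁴ = Kp, so the system is already at equilibrium.

at equilibrium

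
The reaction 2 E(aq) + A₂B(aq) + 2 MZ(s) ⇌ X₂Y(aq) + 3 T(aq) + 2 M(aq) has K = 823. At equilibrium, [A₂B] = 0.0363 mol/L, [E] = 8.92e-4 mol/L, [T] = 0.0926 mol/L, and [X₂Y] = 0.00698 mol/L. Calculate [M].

[M] = 2.07 mol/L

(MZ is a pure solid — omitted from K.)
At equilibrium, K = [X₂Y]·[T]³·[M]² / ([E]²·[A₂B]) = 823.
(0.00698)·(0.0926)³·([M])² / ((8.92e-4)²·(0.0363)) = 823
[M]² = 4.29 ⇒ [M] = 2.07 mol/L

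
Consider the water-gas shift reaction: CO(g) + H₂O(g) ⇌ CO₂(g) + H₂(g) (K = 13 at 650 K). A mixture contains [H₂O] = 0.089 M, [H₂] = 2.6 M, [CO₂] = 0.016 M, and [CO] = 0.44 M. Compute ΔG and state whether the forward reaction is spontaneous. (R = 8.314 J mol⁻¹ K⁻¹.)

ΔG = -13.5 kJ/mol; the forward reaction is spontaneous

Q = [CO₂]·[H₂] / ([CO]·[H₂O]) = (0.016)·(2.6) / ((0.44)·(0.089)) = 1.06
ΔG = RT ln(Q/K) = (8.314 J mol⁻¹ K⁻¹)(650 K) × ln(1.06/13)
   = (5.404 kJ/mol)(-2.507) = -13.5 kJ/mol
ΔG < 0, so the forward reaction is spontaneous (proceeds forward).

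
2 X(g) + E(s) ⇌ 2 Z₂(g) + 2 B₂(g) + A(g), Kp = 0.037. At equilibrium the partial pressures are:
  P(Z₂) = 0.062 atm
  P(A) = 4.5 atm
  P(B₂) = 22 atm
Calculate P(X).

(E is a pure solid — omitted from Kp.)
At equilibrium, Kp = P(Z₂)²·P(B₂)²·P(A) / P(X)² = 0.037.
(0.062)²·(22)²·(4.5) / (P(X))² = 0.037
P(X)² = 226 ⇒ P(X) = 15 atm

P(X) = 15 atm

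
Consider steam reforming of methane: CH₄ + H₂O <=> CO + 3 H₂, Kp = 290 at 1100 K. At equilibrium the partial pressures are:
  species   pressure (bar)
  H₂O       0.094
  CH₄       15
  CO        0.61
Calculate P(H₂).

P(H₂) = 8.8 bar

At equilibrium, Kp = P(CO)·P(H₂)³ / (P(CH₄)·P(H₂O)) = 290.
(0.61)·(P(H₂))³ / ((15)·(0.094)) = 290
P(H₂)³ = 670 ⇒ P(H₂) = 8.8 bar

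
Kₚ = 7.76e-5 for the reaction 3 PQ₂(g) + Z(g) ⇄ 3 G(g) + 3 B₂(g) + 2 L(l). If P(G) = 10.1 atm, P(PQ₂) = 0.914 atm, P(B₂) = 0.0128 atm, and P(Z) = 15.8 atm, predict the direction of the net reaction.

to the left

(L is a pure liquid — omitted from Qₚ.)
Qₚ = P(G)³·P(B₂)³ / (P(PQ₂)³·P(Z)) = (10.1)³·(0.0128)³ / ((0.914)³·(15.8)) = 1.79e-4
Qₚ = 1.79e-4 > Kₚ = 7.76e-5, so the reverse reaction proceeds.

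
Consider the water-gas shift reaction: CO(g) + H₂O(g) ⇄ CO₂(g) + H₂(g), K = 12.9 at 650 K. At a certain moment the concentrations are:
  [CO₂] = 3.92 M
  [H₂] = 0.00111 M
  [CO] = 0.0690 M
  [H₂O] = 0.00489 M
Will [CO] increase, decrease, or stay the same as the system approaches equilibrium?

stay the same

Q = [CO₂]·[H₂] / ([CO]·[H₂O]) = (3.92)·(0.00111) / ((0.0690)·(0.00489)) = 12.9
Q = 12.9 = K; the system is at equilibrium.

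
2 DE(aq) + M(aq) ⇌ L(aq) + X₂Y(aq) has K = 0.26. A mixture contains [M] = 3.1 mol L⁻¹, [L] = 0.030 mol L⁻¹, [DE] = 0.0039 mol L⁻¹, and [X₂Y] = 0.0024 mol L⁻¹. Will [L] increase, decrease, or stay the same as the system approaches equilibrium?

decrease

Q = [L]·[X₂Y] / ([DE]²·[M]) = (0.030)·(0.0024) / ((0.0039)²·(3.1)) = 1.5
Q = 1.5 > K = 0.26: net reverse reaction.
L is a product, so it decreases.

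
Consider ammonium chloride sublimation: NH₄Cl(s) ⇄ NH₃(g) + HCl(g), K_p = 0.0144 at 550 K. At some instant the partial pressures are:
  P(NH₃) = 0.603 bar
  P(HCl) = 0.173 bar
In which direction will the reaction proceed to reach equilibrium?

toward reactants

(NH₄Cl is a pure solid — omitted from Q_p.)
Q_p = P(NH₃)·P(HCl) = (0.603)·(0.173) = 0.104
Q_p = 0.104 > K_p = 0.0144, so the reverse reaction proceeds.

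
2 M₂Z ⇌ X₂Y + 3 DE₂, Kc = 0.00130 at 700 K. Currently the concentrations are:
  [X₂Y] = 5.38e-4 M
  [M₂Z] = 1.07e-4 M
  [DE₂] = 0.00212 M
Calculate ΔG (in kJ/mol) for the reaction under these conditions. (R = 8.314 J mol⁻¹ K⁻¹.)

Qc = [X₂Y]·[DE₂]³ / [M₂Z]² = (5.38e-4)·(0.00212)³ / (1.07e-4)² = 4.48e-4
ΔG = RT ln(Qc/Kc) = (8.314 J mol⁻¹ K⁻¹)(700 K) × ln(4.48e-4/0.00130)
   = (5.820 kJ/mol)(-1.065) = -6.20 kJ/mol
ΔG < 0, so the forward reaction is spontaneous (proceeds forward).

ΔG = -6.20 kJ/mol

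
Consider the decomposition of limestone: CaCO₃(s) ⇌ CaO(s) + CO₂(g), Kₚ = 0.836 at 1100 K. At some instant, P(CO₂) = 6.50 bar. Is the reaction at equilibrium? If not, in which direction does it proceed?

(CaCO₃, CaO are pure solids — omitted from Qₚ.)
Qₚ = P(CO₂) = 6.50
Qₚ = 6.50 > Kₚ = 0.836, so the reverse reaction proceeds.

toward reactants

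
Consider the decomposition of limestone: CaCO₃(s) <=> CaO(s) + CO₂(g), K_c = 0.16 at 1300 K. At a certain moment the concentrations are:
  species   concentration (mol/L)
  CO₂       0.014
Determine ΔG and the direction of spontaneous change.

(CaCO₃, CaO are pure solids — omitted from Q_c.)
Q_c = [CO₂] = 0.0140
ΔG = RT ln(Q_c/K_c) = (8.314 J mol⁻¹ K⁻¹)(1300 K) × ln(0.0140/0.16)
   = (10.81 kJ/mol)(-2.436) = -26.3 kJ/mol
ΔG < 0, so the forward reaction is spontaneous (proceeds forward).

ΔG = -26.3 kJ/mol; the forward reaction is spontaneous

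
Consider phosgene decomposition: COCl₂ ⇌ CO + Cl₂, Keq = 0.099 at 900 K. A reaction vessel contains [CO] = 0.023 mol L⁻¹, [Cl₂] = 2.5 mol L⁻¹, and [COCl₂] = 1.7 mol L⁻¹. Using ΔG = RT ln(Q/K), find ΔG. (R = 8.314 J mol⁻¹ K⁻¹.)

Q = [CO]·[Cl₂] / [COCl₂] = (0.023)·(2.5) / (1.7) = 0.0338
ΔG = RT ln(Q/Keq) = (8.314 J mol⁻¹ K⁻¹)(900 K) × ln(0.0338/0.099)
   = (7.483 kJ/mol)(-1.075) = -8.04 kJ/mol
ΔG < 0, so the forward reaction is spontaneous (proceeds forward).

ΔG = -8.04 kJ/mol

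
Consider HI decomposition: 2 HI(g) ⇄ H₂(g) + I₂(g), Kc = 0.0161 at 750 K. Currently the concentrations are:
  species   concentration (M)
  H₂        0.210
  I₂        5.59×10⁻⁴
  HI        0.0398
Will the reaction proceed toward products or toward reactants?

toward reactants

Qc = [H₂]·[I₂] / [HI]² = (0.210)·(5.59×10⁻⁴) / (0.0398)² = 0.0741
Qc = 0.0741 > Kc = 0.0161, so the reverse reaction proceeds.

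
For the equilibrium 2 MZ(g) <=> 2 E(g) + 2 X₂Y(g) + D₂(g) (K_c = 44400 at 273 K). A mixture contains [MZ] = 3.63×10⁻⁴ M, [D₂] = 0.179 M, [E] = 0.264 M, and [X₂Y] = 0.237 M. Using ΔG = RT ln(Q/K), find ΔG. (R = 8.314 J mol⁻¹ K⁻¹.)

ΔG = -4.82 kJ/mol

Q_c = [E]²·[X₂Y]²·[D₂] / [MZ]² = (0.264)²·(0.237)²·(0.179) / (3.63×10⁻⁴)² = 5320
ΔG = RT ln(Q_c/K_c) = (8.314 J mol⁻¹ K⁻¹)(273 K) × ln(5320/44400)
   = (2.270 kJ/mol)(-2.122) = -4.82 kJ/mol
ΔG < 0, so the forward reaction is spontaneous (proceeds forward).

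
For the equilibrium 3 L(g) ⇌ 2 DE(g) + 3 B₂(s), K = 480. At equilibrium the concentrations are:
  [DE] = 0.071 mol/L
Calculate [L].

[L] = 0.022 mol/L

(B₂ is a pure solid — omitted from K.)
At equilibrium, K = [DE]² / [L]³ = 480.
(0.071)² / ([L])³ = 480
[L]³ = 1.05×10⁻⁵ ⇒ [L] = 0.022 mol/L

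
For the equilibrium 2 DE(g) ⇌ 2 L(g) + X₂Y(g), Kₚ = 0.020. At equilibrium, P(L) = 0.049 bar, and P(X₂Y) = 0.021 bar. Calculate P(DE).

P(DE) = 0.050 bar

At equilibrium, Kₚ = P(L)²·P(X₂Y) / P(DE)² = 0.020.
(0.049)²·(0.021) / (P(DE))² = 0.020
P(DE)² = 0.00252 ⇒ P(DE) = 0.050 bar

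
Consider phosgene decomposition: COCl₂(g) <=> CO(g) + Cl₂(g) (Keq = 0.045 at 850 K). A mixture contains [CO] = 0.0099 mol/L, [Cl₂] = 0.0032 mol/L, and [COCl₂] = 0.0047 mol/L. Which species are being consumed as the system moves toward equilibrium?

Q = [CO]·[Cl₂] / [COCl₂] = (0.0099)·(0.0032) / (0.0047) = 0.0067
Q = 0.0067 < Keq = 0.045: net forward reaction.

COCl₂ (reactants)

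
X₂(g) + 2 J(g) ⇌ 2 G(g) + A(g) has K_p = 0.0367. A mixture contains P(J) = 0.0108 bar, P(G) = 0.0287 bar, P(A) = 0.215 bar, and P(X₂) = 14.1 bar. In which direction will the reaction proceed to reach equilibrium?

Q_p = P(G)²·P(A) / (P(X₂)·P(J)²) = (0.0287)²·(0.215) / ((14.1)·(0.0108)²) = 0.108
Q_p = 0.108 > K_p = 0.0367, so the reverse reaction proceeds.

to the left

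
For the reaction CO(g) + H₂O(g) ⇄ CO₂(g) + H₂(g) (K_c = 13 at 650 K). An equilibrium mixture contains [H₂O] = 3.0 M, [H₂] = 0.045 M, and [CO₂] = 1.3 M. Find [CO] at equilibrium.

[CO] = 0.0015 M

At equilibrium, K_c = [CO₂]·[H₂] / ([CO]·[H₂O]) = 13.
(1.3)·(0.045) / (([CO])·(3.0)) = 13
[CO] = 0.00150 = 0.0015 M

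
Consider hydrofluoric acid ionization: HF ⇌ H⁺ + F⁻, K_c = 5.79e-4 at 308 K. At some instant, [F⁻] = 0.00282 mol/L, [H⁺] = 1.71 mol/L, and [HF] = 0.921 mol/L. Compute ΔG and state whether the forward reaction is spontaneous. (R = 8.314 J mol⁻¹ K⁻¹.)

ΔG = 5.64 kJ/mol; the forward reaction is non-spontaneous

Q_c = [H⁺]·[F⁻] / [HF] = (1.71)·(0.00282) / (0.921) = 0.00524
ΔG = RT ln(Q_c/K_c) = (8.314 J mol⁻¹ K⁻¹)(308 K) × ln(0.00524/5.79e-4)
   = (2.561 kJ/mol)(2.203) = 5.64 kJ/mol
ΔG > 0, so the forward reaction is non-spontaneous (proceeds in reverse).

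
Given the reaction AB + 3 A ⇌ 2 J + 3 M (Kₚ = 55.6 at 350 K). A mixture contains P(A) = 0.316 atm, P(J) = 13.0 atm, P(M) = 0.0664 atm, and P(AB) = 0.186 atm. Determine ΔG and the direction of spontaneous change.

ΔG = -5.49 kJ/mol; the forward reaction is spontaneous

Qₚ = P(J)²·P(M)³ / (P(AB)·P(A)³) = (13.0)²·(0.0664)³ / ((0.186)·(0.316)³) = 8.43
ΔG = RT ln(Qₚ/Kₚ) = (8.314 J mol⁻¹ K⁻¹)(350 K) × ln(8.43/55.6)
   = (2.910 kJ/mol)(-1.886) = -5.49 kJ/mol
ΔG < 0, so the forward reaction is spontaneous (proceeds forward).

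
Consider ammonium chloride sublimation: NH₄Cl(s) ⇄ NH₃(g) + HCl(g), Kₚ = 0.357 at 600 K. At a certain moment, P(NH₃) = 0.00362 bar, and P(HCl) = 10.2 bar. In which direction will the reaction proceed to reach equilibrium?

forward (toward products)

(NH₄Cl is a pure solid — omitted from Qₚ.)
Qₚ = P(NH₃)·P(HCl) = (0.00362)·(10.2) = 0.0369
Qₚ = 0.0369 < Kₚ = 0.357, so the forward reaction proceeds.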